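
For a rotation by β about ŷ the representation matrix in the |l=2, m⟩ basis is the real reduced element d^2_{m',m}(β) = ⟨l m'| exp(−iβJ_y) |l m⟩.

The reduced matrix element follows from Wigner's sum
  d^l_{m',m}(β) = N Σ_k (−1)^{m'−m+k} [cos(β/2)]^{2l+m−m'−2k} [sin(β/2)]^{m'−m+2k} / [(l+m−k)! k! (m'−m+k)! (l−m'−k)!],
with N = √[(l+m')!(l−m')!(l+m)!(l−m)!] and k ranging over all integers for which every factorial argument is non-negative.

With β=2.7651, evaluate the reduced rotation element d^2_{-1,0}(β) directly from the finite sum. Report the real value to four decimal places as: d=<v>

d^2_{-1,0}(β=2.7651) via Wigner's sum:
Half-angle: c=0.187136, s=0.982334. N=√(1·6·2·2)=4.898979
Admissible k: 1..2 (factorial args all ≥0)
  k=1: (−1)^0·4.8990/(2)·0.1871^3·0.9823^1 = +0.015769
  k=2: (−1)^1·4.8990/(2)·0.1871^1·0.9823^3 = -0.434522
d^2_{-1,0}(2.7651) = +0.015769 -0.434522 = -0.418753

d=-0.4188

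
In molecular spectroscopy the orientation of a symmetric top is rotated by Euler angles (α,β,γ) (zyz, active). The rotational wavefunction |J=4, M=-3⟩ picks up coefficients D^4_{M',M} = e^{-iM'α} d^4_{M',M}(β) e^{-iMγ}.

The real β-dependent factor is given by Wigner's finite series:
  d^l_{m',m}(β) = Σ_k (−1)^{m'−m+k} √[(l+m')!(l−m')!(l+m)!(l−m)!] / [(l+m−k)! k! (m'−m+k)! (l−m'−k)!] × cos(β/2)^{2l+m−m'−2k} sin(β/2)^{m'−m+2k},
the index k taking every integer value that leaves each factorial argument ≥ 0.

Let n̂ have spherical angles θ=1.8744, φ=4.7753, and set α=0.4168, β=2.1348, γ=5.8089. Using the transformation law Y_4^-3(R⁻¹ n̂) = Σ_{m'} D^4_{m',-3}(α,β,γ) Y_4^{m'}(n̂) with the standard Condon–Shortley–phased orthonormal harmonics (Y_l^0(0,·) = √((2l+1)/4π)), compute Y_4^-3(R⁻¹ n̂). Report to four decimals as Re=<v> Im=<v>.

Need the full column D^4_{m',-3} for m'=−4..4 at α=0.4168, β=2.1348, γ=5.8089.
cos(β/2)=0.482403, sin(β/2)=0.875949
d^4_{-4,-3}: single k=1 term ⇒ +0.015062;  D = +0.014615+0.003644i
d^4_{-3,-3}: k∈[0..1] ⇒ +0.002933 -0.067689 = -0.064756;  D = -0.063796+0.011112i
d^4_{-2,-3}: k∈[0..1] ⇒ -0.019926 +0.197094 = +0.177168;  D = +0.147290-0.098460i
d^4_{-1,-3}: k∈[0..1] ⇒ +0.076752 -0.421770 = -0.345018;  D = -0.184653+0.291446i
d^4_{0,-3}: k∈[0..1] ⇒ -0.207755 +0.684998 = +0.477243;  D = +0.070346-0.472030i
d^4_{1,-3}: k∈[0..1] ⇒ +0.421770 -0.834381 = -0.412611;  D = +0.109603+0.397788i
d^4_{2,-3}: k∈[0..1] ⇒ -0.649847 +0.714211 = +0.064365;  D = -0.040755-0.049819i
d^4_{3,-3}: k∈[0..1] ⇒ +0.735855 -0.346602 = +0.389253;  D = -0.347338-0.175710i
d^4_{4,-3}: single k=0 term ⇒ -0.539893;  D = +0.539176+0.027812i
Y_4^{m'}(θ=1.8744,φ=4.7753) and Σ D·Y over m':
  (+0.0146+0.0036i)·(+0.3554-0.0914i)  (-0.0638+0.0111i)·(+0.0610+0.3194i)  (+0.1473-0.0985i)·(+0.1131-0.0143i)  (-0.1847+0.2914i)·(+0.0201+0.3198i)  (+0.0703-0.4720i)·(+0.0633+0.0000i)  (+0.1096+0.3978i)·(-0.0201+0.3198i)  (-0.0408-0.0498i)·(+0.1131+0.0143i)  (-0.3473-0.1757i)·(-0.0610+0.3194i)  (+0.5392+0.0278i)·(+0.3554+0.0914i)
Y_4^-3(R⁻¹ n̂) = +0.053929-0.136293i

Re=0.0539 Im=-0.1363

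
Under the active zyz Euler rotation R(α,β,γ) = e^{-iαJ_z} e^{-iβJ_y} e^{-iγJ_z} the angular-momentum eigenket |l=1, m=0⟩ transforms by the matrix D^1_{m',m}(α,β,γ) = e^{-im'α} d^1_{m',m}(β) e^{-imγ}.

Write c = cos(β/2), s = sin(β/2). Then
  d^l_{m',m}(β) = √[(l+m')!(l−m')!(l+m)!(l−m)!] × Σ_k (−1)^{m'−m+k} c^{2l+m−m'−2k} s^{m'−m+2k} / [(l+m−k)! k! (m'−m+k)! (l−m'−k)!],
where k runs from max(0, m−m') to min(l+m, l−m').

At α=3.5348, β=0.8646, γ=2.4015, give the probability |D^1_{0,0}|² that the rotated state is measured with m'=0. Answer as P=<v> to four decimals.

P=0.4211

D^1_{0,0}(3.5348,0.8646,2.4015) = e^{-i·0·3.5348}·d^1_{0,0}(0.8646)·e^{-i·0·2.4015}. Compute d first:
With c≡cos(β/2)=0.908005 and s≡sin(β/2)=0.418960, N=[1·1·1·1]^{1/2}=1.000000
k: max(0,(0)−(0))=0 … min(1+(0),1−(0))=1
  k=0: (−1)^0·1.0000/(1)·0.9080^2·0.4190^0 = +0.824472
  k=1: (−1)^1·1.0000/(1)·0.9080^0·0.4190^2 = -0.175528
d^1_{0,0}(0.8646) = +0.824472 -0.175528 = +0.648945
|D^1_{0,0}|² = |d^1_{0,0}(β)|² = (+0.648945)² = 0.421129 (the z-rotation phases have unit modulus)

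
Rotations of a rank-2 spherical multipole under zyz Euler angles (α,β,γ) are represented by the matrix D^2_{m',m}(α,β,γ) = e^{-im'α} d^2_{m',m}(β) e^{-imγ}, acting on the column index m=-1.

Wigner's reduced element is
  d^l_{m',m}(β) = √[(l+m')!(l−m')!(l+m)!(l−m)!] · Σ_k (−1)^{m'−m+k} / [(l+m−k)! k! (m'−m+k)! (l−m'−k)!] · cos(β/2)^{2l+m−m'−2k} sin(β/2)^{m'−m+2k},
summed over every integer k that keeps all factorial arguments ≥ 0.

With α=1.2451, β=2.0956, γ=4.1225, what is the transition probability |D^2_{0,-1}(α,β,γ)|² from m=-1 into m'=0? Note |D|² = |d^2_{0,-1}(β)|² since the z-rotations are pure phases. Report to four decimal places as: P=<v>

P=0.2820

D^2_{0,-1}(1.2451,2.0956,4.1225) = e^{-i·0·1.2451}·d^2_{0,-1}(2.0956)·e^{-i·-1·4.1225}. Compute d first:
With c≡cos(β/2)=0.499478 and s≡sin(β/2)=0.866326, N=[2·2·1·6]^{1/2}=4.898979
k: max(0,(-1)−(0))=0 … min(2+(-1),2−(0))=1
  k=0: (−1)^1·4.8990/(2)·0.4995^3·0.8663^1 = -0.264428
  k=1: (−1)^2·4.8990/(2)·0.4995^1·0.8663^3 = +0.795494
d^2_{0,-1}(2.0956) = -0.264428 +0.795494 = +0.531066
|D^2_{0,-1}|² = |d^2_{0,-1}(β)|² = (+0.531066)² = 0.282032 (the z-rotation phases have unit modulus)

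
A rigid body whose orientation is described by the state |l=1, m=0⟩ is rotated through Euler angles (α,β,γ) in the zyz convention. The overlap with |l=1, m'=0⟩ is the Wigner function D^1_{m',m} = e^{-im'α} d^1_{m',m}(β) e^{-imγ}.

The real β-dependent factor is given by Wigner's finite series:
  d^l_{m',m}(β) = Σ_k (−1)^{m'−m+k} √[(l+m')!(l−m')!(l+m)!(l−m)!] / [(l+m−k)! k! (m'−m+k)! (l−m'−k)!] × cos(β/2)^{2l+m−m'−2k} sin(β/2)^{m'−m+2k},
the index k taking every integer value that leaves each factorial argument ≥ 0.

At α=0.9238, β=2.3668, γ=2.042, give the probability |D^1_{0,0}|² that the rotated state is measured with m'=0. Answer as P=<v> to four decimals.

P=0.5106

Split into d^1_{0,0}(β=2.3668) × two z-phases.
c=cos(2.3668/2)=0.377779, s=sin(2.3668/2)=0.925896; N=√[1·1·1·1]=1.000000
The bounds max(0,m−m')=0 and min(l+m,l−m')=1 give 2 terms
  k=0: (−1)^0·1.0000/(1)·0.3778^2·0.9259^0 = +0.142717
  k=1: (−1)^1·1.0000/(1)·0.3778^0·0.9259^2 = -0.857283
d^1_{0,0}(2.3668) = +0.142717 -0.857283 = -0.714566
|D^1_{0,0}|² = |d^1_{0,0}(β)|² = (-0.714566)² = 0.510605 (the z-rotation phases have unit modulus)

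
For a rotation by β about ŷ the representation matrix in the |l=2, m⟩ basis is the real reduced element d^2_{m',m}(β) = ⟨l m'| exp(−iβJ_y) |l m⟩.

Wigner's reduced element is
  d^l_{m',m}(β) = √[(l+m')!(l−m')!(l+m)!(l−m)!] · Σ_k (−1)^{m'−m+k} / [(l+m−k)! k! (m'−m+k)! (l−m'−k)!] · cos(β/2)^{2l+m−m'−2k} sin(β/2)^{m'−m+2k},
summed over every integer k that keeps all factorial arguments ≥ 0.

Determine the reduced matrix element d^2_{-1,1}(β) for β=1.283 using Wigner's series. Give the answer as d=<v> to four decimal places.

d=0.5614

d^2_{-1,1}(β=1.283) via Wigner's sum:
Half-angle: c=0.801199, s=0.598398. N=√(1·6·6·1)=6.000000
k: max(0,(1)−(-1))=2 … min(2+(1),2−(-1))=3
  k=2: (−1)^0·6.0000/(2)·0.8012^2·0.5984^2 = +0.689576
  k=3: (−1)^1·6.0000/(6)·0.8012^0·0.5984^4 = -0.128221
d^2_{-1,1}(1.283) = +0.689576 -0.128221 = +0.561355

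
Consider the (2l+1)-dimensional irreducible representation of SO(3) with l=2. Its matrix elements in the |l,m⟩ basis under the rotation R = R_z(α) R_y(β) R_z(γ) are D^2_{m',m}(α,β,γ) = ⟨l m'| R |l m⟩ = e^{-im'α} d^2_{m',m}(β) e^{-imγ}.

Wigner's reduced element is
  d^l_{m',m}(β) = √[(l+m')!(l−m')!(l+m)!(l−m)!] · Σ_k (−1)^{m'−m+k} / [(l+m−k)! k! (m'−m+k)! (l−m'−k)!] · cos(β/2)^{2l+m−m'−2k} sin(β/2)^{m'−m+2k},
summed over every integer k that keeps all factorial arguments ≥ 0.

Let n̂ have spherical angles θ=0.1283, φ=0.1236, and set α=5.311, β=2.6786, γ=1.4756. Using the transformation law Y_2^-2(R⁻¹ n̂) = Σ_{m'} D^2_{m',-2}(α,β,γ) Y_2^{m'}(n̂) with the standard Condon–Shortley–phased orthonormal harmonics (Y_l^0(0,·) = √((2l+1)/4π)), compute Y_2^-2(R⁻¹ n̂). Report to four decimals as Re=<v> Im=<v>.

Re=-0.0964 Im=-0.0258

Need the full column D^2_{m',-2} for m'=−2..2 at α=5.311, β=2.6786, γ=1.4756.
cos(β/2)=0.229434, sin(β/2)=0.973324
d^2_{-2,-2}: single k=0 term ⇒ +0.002771;  D = +0.001481+0.002342i
d^2_{-1,-2}: single k=0 term ⇒ -0.023511;  D = +0.009333-0.021579i
d^2_{0,-2}: single k=0 term ⇒ +0.122154;  D = -0.119946+0.023117i
d^2_{1,-2}: single k=0 term ⇒ -0.423117;  D = +0.300266+0.298108i
d^2_{2,-2}: single k=0 term ⇒ +0.897491;  D = +0.163486-0.882475i
Y_2^{m'}(θ=0.1283,φ=0.1236) and Σ D·Y over m':
  (+0.0015+0.0023i)·(+0.0061-0.0015i)  (+0.0093-0.0216i)·(+0.0973-0.0121i)  (-0.1199+0.0231i)·(+0.6153+0.0000i)  (+0.3003+0.2981i)·(-0.0973-0.0121i)  (+0.1635-0.8825i)·(+0.0061+0.0015i)
Y_2^-2(R⁻¹ n̂) = -0.096383-0.025765i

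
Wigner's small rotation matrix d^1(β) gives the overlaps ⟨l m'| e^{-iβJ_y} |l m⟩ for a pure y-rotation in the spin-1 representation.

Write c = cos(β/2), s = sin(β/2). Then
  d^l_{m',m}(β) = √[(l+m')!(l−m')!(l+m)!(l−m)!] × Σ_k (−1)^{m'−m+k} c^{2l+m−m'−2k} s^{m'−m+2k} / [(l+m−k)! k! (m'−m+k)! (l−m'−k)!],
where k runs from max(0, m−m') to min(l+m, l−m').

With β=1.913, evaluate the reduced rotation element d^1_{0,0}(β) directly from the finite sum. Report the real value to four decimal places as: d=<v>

d=-0.3356

d^1_{0,0}(β=1.913) via Wigner's sum:
Half-angle: c=0.576384, s=0.817179. N=√(1·1·1·1)=1.000000
k∈{0,1} keeps every argument non-negative
  k=0: (−1)^0·1.0000/(1)·0.5764^2·0.8172^0 = +0.332218
  k=1: (−1)^1·1.0000/(1)·0.5764^0·0.8172^2 = -0.667782
d^1_{0,0}(1.913) = +0.332218 -0.667782 = -0.335564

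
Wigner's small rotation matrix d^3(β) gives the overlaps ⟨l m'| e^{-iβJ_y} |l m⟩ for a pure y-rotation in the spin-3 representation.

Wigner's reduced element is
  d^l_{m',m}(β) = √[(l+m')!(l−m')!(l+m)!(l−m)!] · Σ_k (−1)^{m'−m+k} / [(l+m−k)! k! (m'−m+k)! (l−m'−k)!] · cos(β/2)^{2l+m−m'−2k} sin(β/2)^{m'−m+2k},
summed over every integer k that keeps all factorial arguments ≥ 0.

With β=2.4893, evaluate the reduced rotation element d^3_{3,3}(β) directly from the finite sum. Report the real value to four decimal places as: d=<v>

d=0.0011

d^3_{3,3}(β=2.4893) via Wigner's sum:
c=cos(2.4893/2)=0.320395, s=sin(2.4893/2)=0.947284; N=√[720·1·720·1]=720.000000
k: max(0,(3)−(3))=0 … min(3+(3),3−(3))=0
  k=0: (−1)^0·720.0000/(720)·0.3204^6·0.9473^0 = +0.001082
d^3_{3,3}(2.4893) = +0.001082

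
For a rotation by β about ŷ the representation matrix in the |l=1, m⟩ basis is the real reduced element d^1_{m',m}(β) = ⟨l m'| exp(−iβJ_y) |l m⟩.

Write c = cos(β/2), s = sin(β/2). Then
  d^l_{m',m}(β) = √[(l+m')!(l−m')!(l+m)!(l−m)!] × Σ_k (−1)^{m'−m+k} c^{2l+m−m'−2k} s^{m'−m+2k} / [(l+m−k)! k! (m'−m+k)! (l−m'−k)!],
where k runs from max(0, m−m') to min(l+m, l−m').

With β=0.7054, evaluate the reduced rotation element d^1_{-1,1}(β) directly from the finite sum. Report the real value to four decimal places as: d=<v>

d=0.1193

d^1_{-1,1}(β=0.7054) via Wigner's sum:
c=cos(0.7054/2)=0.938443, s=sin(0.7054/2)=0.345433; N=√[1·2·2·1]=2.000000
The bounds max(0,m−m')=2 and min(l+m,l−m')=2 give 1 term
  k=2: (−1)^0·2.0000/(2)·0.9384^0·0.3454^2 = +0.119324
d^1_{-1,1}(0.7054) = +0.119324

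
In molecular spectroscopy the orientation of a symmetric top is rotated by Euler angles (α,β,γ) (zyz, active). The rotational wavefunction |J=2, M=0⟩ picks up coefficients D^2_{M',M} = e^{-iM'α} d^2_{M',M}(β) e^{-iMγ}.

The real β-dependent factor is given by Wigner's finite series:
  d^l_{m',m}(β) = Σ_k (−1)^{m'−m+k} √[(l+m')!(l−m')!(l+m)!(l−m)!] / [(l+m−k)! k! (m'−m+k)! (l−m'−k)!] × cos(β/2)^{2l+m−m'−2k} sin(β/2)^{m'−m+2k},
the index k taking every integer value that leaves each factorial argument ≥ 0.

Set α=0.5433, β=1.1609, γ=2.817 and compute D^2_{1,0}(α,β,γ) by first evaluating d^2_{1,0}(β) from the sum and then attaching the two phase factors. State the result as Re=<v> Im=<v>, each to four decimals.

Re=-0.3832 Im=0.2314

First d^2_{1,0}(β=1.1609), then the phase factors e^{-i(1)α} and e^{-i(0)γ}:
c=cos(1.1609/2)=0.836216, s=sin(1.1609/2)=0.548400; N=√[6·1·2·2]=4.898979
Admissible k: 0..1 (factorial args all ≥0)
  k=0: (−1)^1·4.8990/(2)·0.8362^3·0.5484^1 = -0.785468
  k=1: (−1)^2·4.8990/(2)·0.8362^1·0.5484^3 = +0.337821
d^2_{1,0}(1.1609) = -0.785468 +0.337821 = -0.447647
Attach z-rotation phases: D = e^{-i(1)(0.5433)}·(-0.447647)·e^{-i(0)(2.817)} = -0.383189+0.231417i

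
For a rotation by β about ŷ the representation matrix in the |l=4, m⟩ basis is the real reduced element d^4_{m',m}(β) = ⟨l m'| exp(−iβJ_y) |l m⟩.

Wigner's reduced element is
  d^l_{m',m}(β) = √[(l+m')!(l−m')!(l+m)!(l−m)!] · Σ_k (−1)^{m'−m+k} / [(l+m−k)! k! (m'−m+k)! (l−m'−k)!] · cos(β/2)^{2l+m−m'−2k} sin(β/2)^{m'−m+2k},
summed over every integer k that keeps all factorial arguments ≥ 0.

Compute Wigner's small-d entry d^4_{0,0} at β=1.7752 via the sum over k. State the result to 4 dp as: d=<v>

d^4_{0,0}(β=1.7752) via Wigner's sum:
c=cos(1.7752/2)=0.631275, s=sin(1.7752/2)=0.775559; N=√[24·24·24·24]=576.000000
k: max(0,(0)−(0))=0 … min(4+(0),4−(0))=4
  k=0: (−1)^0·576.0000/(576)·0.6313^8·0.7756^0 = +0.025220
  k=1: (−1)^1·576.0000/(36)·0.6313^6·0.7756^2 = -0.609063
  k=2: (−1)^2·576.0000/(16)·0.6313^4·0.7756^4 = +2.068410
  k=3: (−1)^3·576.0000/(36)·0.6313^2·0.7756^6 = -1.387542
  k=4: (−1)^4·576.0000/(576)·0.6313^0·0.7756^8 = +0.130894
d^4_{0,0}(1.7752) = +0.025220 -0.609063 +2.068410 -1.387542 +0.130894 = +0.227919

d=0.2279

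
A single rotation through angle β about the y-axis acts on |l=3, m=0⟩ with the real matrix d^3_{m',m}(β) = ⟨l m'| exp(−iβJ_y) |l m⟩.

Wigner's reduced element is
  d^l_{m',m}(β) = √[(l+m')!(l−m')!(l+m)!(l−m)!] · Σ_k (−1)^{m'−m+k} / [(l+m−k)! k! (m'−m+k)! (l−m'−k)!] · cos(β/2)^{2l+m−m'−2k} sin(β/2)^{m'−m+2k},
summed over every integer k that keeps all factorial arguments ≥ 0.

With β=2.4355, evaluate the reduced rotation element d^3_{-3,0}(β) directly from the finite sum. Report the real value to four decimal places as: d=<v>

d=0.1527

d^3_{-3,0}(β=2.4355) via Wigner's sum:
With c≡cos(β/2)=0.345758 and s≡sin(β/2)=0.938324, N=[1·720·6·6]^{1/2}=160.996894
k: max(0,(0)−(-3))=3 … min(3+(0),3−(-3))=3
  k=3: (−1)^0·160.9969/(36)·0.3458^3·0.9383^3 = +0.152718
d^3_{-3,0}(2.4355) = +0.152718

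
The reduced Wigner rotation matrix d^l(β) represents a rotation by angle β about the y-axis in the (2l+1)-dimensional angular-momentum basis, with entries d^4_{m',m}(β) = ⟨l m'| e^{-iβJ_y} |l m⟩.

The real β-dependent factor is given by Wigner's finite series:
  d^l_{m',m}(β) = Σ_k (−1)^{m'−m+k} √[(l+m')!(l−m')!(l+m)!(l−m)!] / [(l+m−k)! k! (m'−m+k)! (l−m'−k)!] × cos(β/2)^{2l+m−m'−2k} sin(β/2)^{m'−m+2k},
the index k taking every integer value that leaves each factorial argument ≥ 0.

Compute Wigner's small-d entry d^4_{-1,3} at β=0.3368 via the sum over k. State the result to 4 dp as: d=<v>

d=0.0097

d^4_{-1,3}(β=0.3368) via Wigner's sum:
c=cos(0.3368/2)=0.985854, s=sin(0.3368/2)=0.167605; N=√[6·120·5040·1]=1904.940944
k: max(0,(3)−(-1))=4 … min(4+(3),4−(-1))=5
  k=4: (−1)^0·1904.9409/(144)·0.9859^4·0.1676^4 = +0.009861
  k=5: (−1)^1·1904.9409/(240)·0.9859^2·0.1676^6 = -0.000171
d^4_{-1,3}(0.3368) = +0.009861 -0.000171 = +0.009690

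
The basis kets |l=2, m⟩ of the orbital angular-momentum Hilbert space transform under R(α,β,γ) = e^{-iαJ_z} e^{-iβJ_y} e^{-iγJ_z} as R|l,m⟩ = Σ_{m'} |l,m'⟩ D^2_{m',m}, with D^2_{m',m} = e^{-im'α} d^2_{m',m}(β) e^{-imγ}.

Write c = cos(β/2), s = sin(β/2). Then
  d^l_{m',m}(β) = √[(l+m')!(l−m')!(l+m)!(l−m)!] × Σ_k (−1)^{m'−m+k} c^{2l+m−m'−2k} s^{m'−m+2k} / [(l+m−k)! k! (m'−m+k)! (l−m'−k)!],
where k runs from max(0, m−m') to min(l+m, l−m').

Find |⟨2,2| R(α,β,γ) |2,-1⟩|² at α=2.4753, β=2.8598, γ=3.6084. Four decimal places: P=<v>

D^2_{2,-1}(2.4753,2.8598,3.6084) = e^{-i·2·2.4753}·d^2_{2,-1}(2.8598)·e^{-i·-1·3.6084}. Compute d first:
c=cos(2.8598/2)=0.140431, s=sin(2.8598/2)=0.990091; N=√[24·1·1·6]=12.000000
k: max(0,(-1)−(2))=0 … min(2+(-1),2−(2))=0
  k=0: (−1)^3·12.0000/(6)·0.1404^1·0.9901^3 = -0.272594
d^2_{2,-1}(2.8598) = -0.272594
|D^2_{2,-1}|² = |d^2_{2,-1}(β)|² = (-0.272594)² = 0.074308 (the z-rotation phases have unit modulus)

P=0.0743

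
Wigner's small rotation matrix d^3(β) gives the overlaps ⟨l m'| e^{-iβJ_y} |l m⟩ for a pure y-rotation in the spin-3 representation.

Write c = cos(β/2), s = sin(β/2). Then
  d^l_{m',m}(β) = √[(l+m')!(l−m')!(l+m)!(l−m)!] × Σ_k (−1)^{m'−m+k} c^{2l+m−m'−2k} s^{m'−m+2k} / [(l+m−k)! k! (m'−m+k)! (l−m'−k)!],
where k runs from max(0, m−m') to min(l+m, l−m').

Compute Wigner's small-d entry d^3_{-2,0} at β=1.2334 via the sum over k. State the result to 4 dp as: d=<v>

d^3_{-2,0}(β=1.2334) via Wigner's sum:
With c≡cos(β/2)=0.815791 and s≡sin(β/2)=0.578346, N=[1·120·6·6]^{1/2}=65.726707
The bounds max(0,m−m')=2 and min(l+m,l−m')=3 give 2 terms
  k=2: (−1)^0·65.7267/(12)·0.8158^4·0.5783^2 = +0.811434
  k=3: (−1)^1·65.7267/(12)·0.8158^2·0.5783^4 = -0.407822
d^3_{-2,0}(1.2334) = +0.811434 -0.407822 = +0.403612

d=0.4036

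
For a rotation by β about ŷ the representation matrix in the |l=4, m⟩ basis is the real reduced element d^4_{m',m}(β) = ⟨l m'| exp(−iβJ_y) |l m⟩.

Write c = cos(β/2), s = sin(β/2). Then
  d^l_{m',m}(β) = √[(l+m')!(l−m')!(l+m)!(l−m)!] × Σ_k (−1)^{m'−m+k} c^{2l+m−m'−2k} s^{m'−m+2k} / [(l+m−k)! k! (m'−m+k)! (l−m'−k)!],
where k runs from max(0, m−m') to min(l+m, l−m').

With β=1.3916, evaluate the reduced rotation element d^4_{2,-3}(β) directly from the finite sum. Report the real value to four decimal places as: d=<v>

d=-0.4216

d^4_{2,-3}(β=1.3916) via Wigner's sum:
With c≡cos(β/2)=0.767541 and s≡sin(β/2)=0.641000, N=[720·2·1·5040]^{1/2}=2693.993318
k∈{0,1} keeps every argument non-negative
  k=0: (−1)^5·2693.9933/(240)·0.7675^3·0.6410^5 = -0.549262
  k=1: (−1)^6·2693.9933/(720)·0.7675^1·0.6410^7 = +0.127694
d^4_{2,-3}(1.3916) = -0.549262 +0.127694 = -0.421568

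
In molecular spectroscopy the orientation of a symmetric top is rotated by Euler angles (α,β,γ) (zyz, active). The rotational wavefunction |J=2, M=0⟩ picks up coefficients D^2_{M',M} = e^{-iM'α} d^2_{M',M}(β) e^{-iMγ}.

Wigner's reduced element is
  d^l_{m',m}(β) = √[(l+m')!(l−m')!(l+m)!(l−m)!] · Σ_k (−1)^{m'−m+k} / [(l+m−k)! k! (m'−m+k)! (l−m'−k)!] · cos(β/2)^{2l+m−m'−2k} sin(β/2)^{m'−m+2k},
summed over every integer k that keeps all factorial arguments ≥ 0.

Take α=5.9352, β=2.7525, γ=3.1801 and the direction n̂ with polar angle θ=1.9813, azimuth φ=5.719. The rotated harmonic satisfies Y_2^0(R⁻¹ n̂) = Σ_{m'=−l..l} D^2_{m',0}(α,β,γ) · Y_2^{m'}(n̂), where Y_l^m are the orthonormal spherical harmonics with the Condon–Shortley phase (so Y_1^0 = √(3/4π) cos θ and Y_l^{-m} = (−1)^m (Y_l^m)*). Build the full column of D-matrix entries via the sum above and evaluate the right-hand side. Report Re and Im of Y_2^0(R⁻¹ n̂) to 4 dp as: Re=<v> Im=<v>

Re=0.1602 Im=0.0000

Need the full column D^2_{m',0} for m'=−2..2 at α=5.9352, β=2.7525, γ=3.1801.
cos(β/2)=0.193321, sin(β/2)=0.981135
d^2_{-2,0}: single k=2 term ⇒ +0.088124;  D = +0.067629-0.056499i
d^2_{-1,0}: k∈[1..2] ⇒ +0.017364 -0.447242 = -0.429878;  D = -0.404112+0.146590i
d^2_{0,0}: k∈[0..2] ⇒ +0.001397 -0.143906 +0.926650 = +0.784141;  D = +0.784141+0.000000i
d^2_{1,0}: k∈[0..1] ⇒ -0.017364 +0.447242 = +0.429878;  D = +0.404112+0.146590i
d^2_{2,0}: single k=0 term ⇒ +0.088124;  D = +0.067629+0.056499i
Y_2^{m'}(θ=1.9813,φ=5.719) and Σ D·Y over m':
  (+0.0676-0.0565i)·(+0.1390+0.2935i)  (-0.4041+0.1466i)·(-0.2389-0.1512i)  (+0.7841+0.0000i)·(-0.1647+0.0000i)  (+0.4041+0.1466i)·(+0.2389-0.1512i)  (+0.0676+0.0565i)·(+0.1390-0.2935i)
Y_2^0(R⁻¹ n̂) = +0.160202-0.000000i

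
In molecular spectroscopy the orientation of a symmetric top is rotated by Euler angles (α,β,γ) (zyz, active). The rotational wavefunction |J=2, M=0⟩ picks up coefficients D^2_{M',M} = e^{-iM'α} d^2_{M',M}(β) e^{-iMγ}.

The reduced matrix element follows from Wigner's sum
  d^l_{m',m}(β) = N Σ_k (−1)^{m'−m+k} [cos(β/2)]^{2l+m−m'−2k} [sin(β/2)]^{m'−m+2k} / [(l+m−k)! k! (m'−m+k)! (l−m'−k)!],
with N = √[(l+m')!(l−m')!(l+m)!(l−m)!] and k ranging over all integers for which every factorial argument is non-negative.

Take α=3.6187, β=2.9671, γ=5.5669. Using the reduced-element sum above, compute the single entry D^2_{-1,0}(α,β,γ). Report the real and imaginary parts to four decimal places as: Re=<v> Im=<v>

Re=0.1860 Im=0.0962

Split into d^2_{-1,0}(β=2.9671) × two z-phases.
With c≡cos(β/2)=0.087136 and s≡sin(β/2)=0.996196, N=[1·6·2·2]^{1/2}=4.898979
k∈{1,2} keeps every argument non-negative
  k=1: (−1)^0·4.8990/(2)·0.0871^3·0.9962^1 = +0.001614
  k=2: (−1)^1·4.8990/(2)·0.0871^1·0.9962^3 = -0.211012
d^2_{-1,0}(2.9671) = +0.001614 -0.211012 = -0.209397
D = (-0.888327-0.459211i)·(-0.209397)·(+1.000000+0.000000i) = +0.186013+0.096158i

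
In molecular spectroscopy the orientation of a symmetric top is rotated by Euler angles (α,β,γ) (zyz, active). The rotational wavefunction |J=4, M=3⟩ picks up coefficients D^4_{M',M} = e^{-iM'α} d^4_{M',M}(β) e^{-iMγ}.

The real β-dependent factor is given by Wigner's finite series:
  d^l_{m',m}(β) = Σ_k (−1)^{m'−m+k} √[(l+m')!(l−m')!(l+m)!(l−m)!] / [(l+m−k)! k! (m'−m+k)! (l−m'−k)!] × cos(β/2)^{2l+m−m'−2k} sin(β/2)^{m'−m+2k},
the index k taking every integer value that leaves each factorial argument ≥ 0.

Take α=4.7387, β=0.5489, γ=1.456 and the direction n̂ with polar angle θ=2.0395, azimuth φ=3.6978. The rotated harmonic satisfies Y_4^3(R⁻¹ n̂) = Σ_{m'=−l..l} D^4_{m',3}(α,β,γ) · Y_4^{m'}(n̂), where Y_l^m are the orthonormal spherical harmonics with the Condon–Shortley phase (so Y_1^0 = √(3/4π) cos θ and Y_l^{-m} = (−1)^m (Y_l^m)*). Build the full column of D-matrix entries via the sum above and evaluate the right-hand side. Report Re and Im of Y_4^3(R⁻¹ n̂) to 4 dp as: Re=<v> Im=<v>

Need the full column D^4_{m',3} for m'=−4..4 at α=4.7387, β=0.5489, γ=1.456.
cos(β/2)=0.962574, sin(β/2)=0.271018
d^4_{-4,3}: single k=7 term ⇒ +0.000292;  D = -0.000127+0.000263i
d^4_{-3,3}: k∈[6..7] ⇒ +0.002570 -0.000029 = +0.002541;  D = -0.002317-0.001044i
d^4_{-2,3}: k∈[5..6] ⇒ +0.014638 -0.000387 = +0.014251;  D = +0.005510-0.013143i
d^4_{-1,3}: k∈[4..5] ⇒ +0.061270 -0.002914 = +0.058356;  D = +0.054392+0.021140i
d^4_{0,3}: k∈[3..4] ⇒ +0.194638 -0.015430 = +0.179209;  D = -0.060505+0.168686i
d^4_{1,3}: k∈[2..3] ⇒ +0.463736 -0.061270 = +0.402466;  D = -0.382278-0.125868i
d^4_{2,3}: k∈[1..2] ⇒ +0.776429 -0.184650 = +0.591779;  D = +0.170222-0.566769i
d^4_{3,3}: k∈[0..1] ⇒ +0.737012 -0.408977 = +0.328035;  D = +0.316545+0.086060i
d^4_{4,3}: single k=0 term ⇒ -0.586925;  D = +0.139026-0.570222i
Y_4^{m'}(θ=2.0395,φ=3.6978) and Σ D·Y over m':
  (-0.0001+0.0003i)·(-0.1706-0.2225i)  (-0.0023-0.0010i)·(-0.0392-0.3996i)  (+0.0055-0.0131i)·(+0.0505-0.1023i)  (+0.0544+0.0211i)·(-0.2545+0.1582i)  (-0.0605+0.1687i)·(-0.1761+0.0000i)  (-0.3823-0.1259i)·(+0.2545+0.1582i)  (+0.1702-0.5668i)·(+0.0505+0.1023i)  (+0.3165+0.0861i)·(+0.0392-0.3996i)  (+0.1390-0.5702i)·(-0.1706+0.2225i)
Y_4^3(R⁻¹ n̂) = +0.131321-0.125372i

Re=0.1313 Im=-0.1254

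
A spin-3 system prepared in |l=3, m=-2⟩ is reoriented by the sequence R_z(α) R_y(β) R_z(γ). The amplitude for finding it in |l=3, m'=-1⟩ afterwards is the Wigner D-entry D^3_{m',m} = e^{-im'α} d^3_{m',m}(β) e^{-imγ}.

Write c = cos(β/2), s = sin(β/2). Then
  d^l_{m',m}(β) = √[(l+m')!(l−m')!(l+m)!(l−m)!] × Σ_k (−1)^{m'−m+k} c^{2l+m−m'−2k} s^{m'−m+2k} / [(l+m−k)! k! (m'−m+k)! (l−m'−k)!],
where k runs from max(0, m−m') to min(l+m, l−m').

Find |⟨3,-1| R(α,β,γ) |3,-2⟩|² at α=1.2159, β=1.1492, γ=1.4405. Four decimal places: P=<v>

P=0.0134

First d^3_{-1,-2}(β=1.1492), then the phase factors e^{-i(-1)α} and e^{-i(-2)γ}:
With c≡cos(β/2)=0.839410 and s≡sin(β/2)=0.543499, N=[2·24·1·120]^{1/2}=75.894664
k∈{0,1} keeps every argument non-negative
  k=0: (−1)^1·75.8947/(24)·0.8394^5·0.5435^1 = -0.716257
  k=1: (−1)^2·75.8947/(12)·0.8394^3·0.5435^3 = +0.600549
d^3_{-1,-2}(1.1492) = -0.716257 +0.600549 = -0.115708
|D^3_{-1,-2}|² = |d^3_{-1,-2}(β)|² = (-0.115708)² = 0.013388 (the z-rotation phases have unit modulus)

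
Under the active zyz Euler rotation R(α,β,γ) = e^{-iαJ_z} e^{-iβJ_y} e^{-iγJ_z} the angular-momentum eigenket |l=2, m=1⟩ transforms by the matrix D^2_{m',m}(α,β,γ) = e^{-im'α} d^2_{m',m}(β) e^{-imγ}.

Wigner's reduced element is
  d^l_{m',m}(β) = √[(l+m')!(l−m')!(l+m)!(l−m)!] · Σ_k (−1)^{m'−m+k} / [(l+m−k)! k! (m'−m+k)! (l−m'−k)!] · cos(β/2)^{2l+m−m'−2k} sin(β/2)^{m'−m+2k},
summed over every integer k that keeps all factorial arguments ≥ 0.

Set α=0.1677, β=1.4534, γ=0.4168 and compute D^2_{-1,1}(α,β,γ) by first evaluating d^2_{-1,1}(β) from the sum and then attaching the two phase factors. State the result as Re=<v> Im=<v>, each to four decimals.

First d^2_{-1,1}(β=1.4534), then the phase factors e^{-i(-1)α} and e^{-i(1)γ}:
With c≡cos(β/2)=0.747371 and s≡sin(β/2)=0.664407, N=[1·6·6·1]^{1/2}=6.000000
k∈{2,3} keeps every argument non-negative
  k=2: (−1)^0·6.0000/(2)·0.7474^2·0.6644^2 = +0.739711
  k=3: (−1)^1·6.0000/(6)·0.7474^0·0.6644^4 = -0.194866
d^2_{-1,1}(1.4534) = +0.739711 -0.194866 = +0.544845
Phases: e^{-i·(-1)·0.1677}=+0.985971+0.166915i, e^{-i·(1)·0.4168}=+0.914389-0.404836i ⇒ D=+0.528028-0.134322i

Re=0.5280 Im=-0.1343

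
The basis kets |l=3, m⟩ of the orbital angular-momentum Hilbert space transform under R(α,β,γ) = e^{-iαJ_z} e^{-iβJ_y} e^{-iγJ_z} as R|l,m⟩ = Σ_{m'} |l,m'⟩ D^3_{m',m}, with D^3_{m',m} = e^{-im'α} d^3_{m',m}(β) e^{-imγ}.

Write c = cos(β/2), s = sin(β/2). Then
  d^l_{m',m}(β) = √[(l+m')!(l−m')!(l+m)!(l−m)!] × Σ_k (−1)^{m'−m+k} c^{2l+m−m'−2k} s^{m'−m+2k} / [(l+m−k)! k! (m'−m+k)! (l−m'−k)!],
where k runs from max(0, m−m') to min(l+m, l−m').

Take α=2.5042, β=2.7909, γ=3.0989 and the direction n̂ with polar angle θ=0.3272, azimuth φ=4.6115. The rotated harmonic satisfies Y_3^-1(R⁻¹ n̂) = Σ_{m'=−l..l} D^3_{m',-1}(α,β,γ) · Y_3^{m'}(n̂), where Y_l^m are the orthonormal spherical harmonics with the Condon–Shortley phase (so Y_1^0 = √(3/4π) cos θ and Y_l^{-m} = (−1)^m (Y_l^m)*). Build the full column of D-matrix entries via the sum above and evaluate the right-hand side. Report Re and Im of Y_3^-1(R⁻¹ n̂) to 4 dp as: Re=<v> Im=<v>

Need the full column D^3_{m',-1} for m'=−3..3 at α=2.5042, β=2.7909, γ=3.0989.
cos(β/2)=0.174449, sin(β/2)=0.984666
d^3_{-3,-1}: single k=2 term ⇒ +0.003478;  D = -0.001303-0.003224i
d^3_{-2,-1}: k∈[1..2] ⇒ +0.000503 -0.032056 = -0.031553;  D = +0.007908-0.030546i
d^3_{-1,-1}: k∈[0..2] ⇒ +0.000028 -0.007184 +0.171651 = +0.164495;  D = +0.127898-0.103444i
d^3_{0,-1}: k∈[0..2] ⇒ -0.000551 +0.052673 -0.559377 = -0.507255;  D = +0.506793-0.021650i
d^3_{1,-1}: k∈[0..2] ⇒ +0.005388 -0.228867 +0.911453 = +0.687973;  D = +0.569860+0.385444i
d^3_{2,-1}: k∈[0..1] ⇒ -0.032056 +0.510639 = +0.478583;  D = -0.159016-0.451393i
d^3_{3,-1}: single k=0 term ⇒ +0.110800;  D = -0.032605+0.105894i
Y_3^{m'}(θ=0.3272,φ=4.6115) and Σ D·Y over m':
  (-0.0013-0.0032i)·(+0.0041-0.0132i)  (+0.0079-0.0305i)·(-0.0979-0.0200i)  (+0.1279-0.1034i)·(-0.0364+0.3600i)  (+0.5068-0.0216i)·(+0.5242+0.0000i)  (+0.5699+0.3854i)·(+0.0364+0.3600i)  (-0.1590-0.4514i)·(-0.0979+0.0200i)  (-0.0326+0.1059i)·(-0.0041-0.0132i)
Y_3^-1(R⁻¹ n̂) = +0.204992+0.301503i

Re=0.2050 Im=0.3015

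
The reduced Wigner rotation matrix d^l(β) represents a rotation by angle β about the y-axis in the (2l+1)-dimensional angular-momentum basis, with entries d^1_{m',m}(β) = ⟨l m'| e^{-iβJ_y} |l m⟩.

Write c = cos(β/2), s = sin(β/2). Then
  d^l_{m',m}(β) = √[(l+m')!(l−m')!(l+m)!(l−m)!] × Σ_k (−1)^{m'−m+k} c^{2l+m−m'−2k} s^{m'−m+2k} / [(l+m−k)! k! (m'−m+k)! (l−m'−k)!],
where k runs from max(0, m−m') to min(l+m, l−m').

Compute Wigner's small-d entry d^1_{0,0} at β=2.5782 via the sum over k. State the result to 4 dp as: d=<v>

d=-0.8454

d^1_{0,0}(β=2.5782) via Wigner's sum:
c=cos(2.5782/2)=0.277986, s=sin(2.5782/2)=0.960585; N=√[1·1·1·1]=1.000000
k: max(0,(0)−(0))=0 … min(1+(0),1−(0))=1
  k=0: (−1)^0·1.0000/(1)·0.2780^2·0.9606^0 = +0.077276
  k=1: (−1)^1·1.0000/(1)·0.2780^0·0.9606^2 = -0.922724
d^1_{0,0}(2.5782) = +0.077276 -0.922724 = -0.845448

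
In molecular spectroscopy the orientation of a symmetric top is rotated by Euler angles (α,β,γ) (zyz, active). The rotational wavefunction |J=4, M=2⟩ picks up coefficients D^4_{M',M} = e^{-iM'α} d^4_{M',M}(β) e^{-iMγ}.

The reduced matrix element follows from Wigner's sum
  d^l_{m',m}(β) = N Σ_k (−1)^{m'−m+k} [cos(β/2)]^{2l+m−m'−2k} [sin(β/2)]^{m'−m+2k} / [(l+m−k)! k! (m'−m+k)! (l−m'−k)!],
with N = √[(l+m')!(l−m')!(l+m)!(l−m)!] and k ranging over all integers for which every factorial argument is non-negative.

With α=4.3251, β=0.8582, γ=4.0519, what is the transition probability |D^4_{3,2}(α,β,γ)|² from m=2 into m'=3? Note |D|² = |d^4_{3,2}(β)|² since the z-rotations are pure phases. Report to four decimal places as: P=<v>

P=0.0886

D^4_{3,2}(4.3251,0.8582,4.0519) = e^{-i·3·4.3251}·d^4_{3,2}(0.8582)·e^{-i·2·4.0519}. Compute d first:
c=cos(0.8582/2)=0.909341, s=sin(0.8582/2)=0.416053; N=√[5040·1·720·2]=2693.993318
The bounds max(0,m−m')=0 and min(l+m,l−m')=1 give 2 terms
  k=0: (−1)^1·2693.9933/(720)·0.9093^7·0.4161^1 = -0.800384
  k=1: (−1)^2·2693.9933/(240)·0.9093^5·0.4161^3 = +0.502647
d^4_{3,2}(0.8582) = -0.800384 +0.502647 = -0.297737
|D^4_{3,2}|² = |d^4_{3,2}(β)|² = (-0.297737)² = 0.088647 (the z-rotation phases have unit modulus)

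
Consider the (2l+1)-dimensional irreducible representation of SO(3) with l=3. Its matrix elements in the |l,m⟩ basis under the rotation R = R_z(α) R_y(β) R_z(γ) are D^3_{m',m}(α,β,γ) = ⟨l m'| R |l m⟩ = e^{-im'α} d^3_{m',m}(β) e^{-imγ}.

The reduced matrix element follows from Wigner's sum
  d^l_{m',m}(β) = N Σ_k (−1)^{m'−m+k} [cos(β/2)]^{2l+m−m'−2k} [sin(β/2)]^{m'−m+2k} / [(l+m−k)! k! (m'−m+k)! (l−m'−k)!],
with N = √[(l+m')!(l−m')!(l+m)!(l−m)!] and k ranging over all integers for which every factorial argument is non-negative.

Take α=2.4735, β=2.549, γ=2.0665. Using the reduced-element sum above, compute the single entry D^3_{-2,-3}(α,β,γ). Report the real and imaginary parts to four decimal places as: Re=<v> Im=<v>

Re=-0.0007 Im=0.0049

Split into d^3_{-2,-3}(β=2.549) × two z-phases.
c=cos(2.549/2)=0.291980, s=sin(2.549/2)=0.956424; N=√[1·120·1·720]=293.938769
The bounds max(0,m−m')=0 and min(l+m,l−m')=0 give 1 term
  k=0: (−1)^1·293.9388/(120)·0.2920^5·0.9564^1 = -0.004972
d^3_{-2,-3}(2.549) = -0.004972
Phases: e^{-i·(-2)·2.4735}=+0.232465-0.972605i, e^{-i·(-3)·2.0665}=+0.996500-0.083588i ⇒ D=-0.000747+0.004915i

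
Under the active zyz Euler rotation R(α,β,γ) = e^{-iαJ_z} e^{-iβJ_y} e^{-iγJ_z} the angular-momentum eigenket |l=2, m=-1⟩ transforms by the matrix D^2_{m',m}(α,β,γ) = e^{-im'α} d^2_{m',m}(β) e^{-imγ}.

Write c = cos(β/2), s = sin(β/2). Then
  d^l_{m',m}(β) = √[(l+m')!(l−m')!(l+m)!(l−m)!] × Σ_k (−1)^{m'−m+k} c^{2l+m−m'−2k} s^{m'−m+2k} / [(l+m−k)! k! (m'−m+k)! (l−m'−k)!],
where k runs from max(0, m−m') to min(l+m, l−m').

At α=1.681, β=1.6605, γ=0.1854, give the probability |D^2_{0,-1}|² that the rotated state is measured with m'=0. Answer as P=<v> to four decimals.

Split into d^2_{0,-1}(β=1.6605) × two z-phases.
c=cos(1.6605/2)=0.674691, s=sin(1.6605/2)=0.738100; N=√[2·2·1·6]=4.898979
k: max(0,(-1)−(0))=0 … min(2+(-1),2−(0))=1
  k=0: (−1)^1·4.8990/(2)·0.6747^3·0.7381^1 = -0.555272
  k=1: (−1)^2·4.8990/(2)·0.6747^1·0.7381^3 = +0.664548
d^2_{0,-1}(1.6605) = -0.555272 +0.664548 = +0.109276
|D^2_{0,-1}|² = |d^2_{0,-1}(β)|² = (+0.109276)² = 0.011941 (the z-rotation phases have unit modulus)

P=0.0119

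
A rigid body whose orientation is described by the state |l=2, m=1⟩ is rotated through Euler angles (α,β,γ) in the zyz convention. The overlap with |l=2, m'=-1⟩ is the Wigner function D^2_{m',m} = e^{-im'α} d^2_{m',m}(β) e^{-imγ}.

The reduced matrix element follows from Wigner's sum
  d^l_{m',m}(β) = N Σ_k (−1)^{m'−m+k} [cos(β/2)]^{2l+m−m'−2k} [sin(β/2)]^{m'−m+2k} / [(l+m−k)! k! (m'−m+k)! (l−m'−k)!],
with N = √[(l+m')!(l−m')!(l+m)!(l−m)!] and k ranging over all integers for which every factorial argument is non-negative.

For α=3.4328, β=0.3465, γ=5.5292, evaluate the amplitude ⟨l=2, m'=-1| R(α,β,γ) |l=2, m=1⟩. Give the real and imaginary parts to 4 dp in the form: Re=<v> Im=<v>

Re=-0.0430 Im=-0.0741

D^2_{-1,1}(3.4328,0.3465,5.5292) = e^{-i·-1·3.4328}·d^2_{-1,1}(0.3465)·e^{-i·1·5.5292}. Compute d first:
Half-angle: c=0.985030, s=0.172385. N=√(1·6·6·1)=6.000000
Admissible k: 2..3 (factorial args all ≥0)
  k=2: (−1)^0·6.0000/(2)·0.9850^2·0.1724^2 = +0.086500
  k=3: (−1)^1·6.0000/(6)·0.9850^0·0.1724^4 = -0.000883
d^2_{-1,1}(0.3465) = +0.086500 -0.000883 = +0.085617
Attach z-rotation phases: D = e^{-i(-1)(3.4328)}·(+0.085617)·e^{-i(1)(5.5292)} = -0.042957-0.074061i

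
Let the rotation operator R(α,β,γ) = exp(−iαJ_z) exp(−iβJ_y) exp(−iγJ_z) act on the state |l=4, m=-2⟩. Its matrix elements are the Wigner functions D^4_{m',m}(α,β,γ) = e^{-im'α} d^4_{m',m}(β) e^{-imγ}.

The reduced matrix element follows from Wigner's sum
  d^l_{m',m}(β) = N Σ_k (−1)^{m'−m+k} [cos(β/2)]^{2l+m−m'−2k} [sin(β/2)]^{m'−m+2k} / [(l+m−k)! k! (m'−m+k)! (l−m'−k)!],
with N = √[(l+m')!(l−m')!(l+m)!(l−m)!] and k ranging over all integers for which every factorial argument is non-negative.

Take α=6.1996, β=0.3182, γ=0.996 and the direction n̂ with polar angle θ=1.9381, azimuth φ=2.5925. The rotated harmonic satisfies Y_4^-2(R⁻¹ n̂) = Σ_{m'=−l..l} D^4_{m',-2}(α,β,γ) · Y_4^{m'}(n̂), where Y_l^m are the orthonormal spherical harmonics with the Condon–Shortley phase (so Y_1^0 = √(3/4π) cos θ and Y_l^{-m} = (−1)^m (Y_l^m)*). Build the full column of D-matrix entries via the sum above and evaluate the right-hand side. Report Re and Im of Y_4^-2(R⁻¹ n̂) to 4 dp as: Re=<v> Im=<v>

Re=-0.3275 Im=0.0147

Need the full column D^4_{m',-2} for m'=−4..4 at α=6.1996, β=0.3182, γ=0.996.
cos(β/2)=0.987370, sin(β/2)=0.158430
d^4_{-4,-2}: single k=2 term ⇒ +0.123064;  D = -0.010676+0.122600i
d^4_{-3,-2}: k∈[1..2] ⇒ +0.542326 -0.041888 = +0.500438;  D = -0.084886+0.493186i
d^4_{-2,-2}: k∈[0..2] ⇒ +0.903317 -0.279084 +0.008982 = +0.633215;  D = -0.159133+0.612893i
d^4_{-1,-2}: k∈[0..2] ⇒ -0.614940 +0.079162 -0.001359 = -0.537137;  D = +0.177922-0.506814i
d^4_{0,-2}: k∈[0..2] ⇒ +0.220635 -0.015148 +0.000146 = +0.205633;  D = -0.084075+0.187660i
d^4_{1,-2}: k∈[0..2] ⇒ -0.052775 +0.002038 -0.000010 = -0.050747;  D = +0.024542-0.044418i
d^4_{2,-2}: k∈[0..2] ⇒ +0.008982 -0.000185 +0.000000 = +0.008797;  D = -0.004882+0.007318i
d^4_{3,-2}: k∈[0..1] ⇒ -0.001078 +0.000009 = -0.001069;  D = +0.000666-0.000837i
d^4_{4,-2}: single k=0 term ⇒ +0.000082;  D = -0.000056+0.000059i
Y_4^{m'}(θ=1.9381,φ=2.5925) and Σ D·Y over m':
  (-0.0107+0.1226i)·(-0.1966+0.2722i)  (-0.0849+0.4932i)·(-0.0279+0.3643i)  (-0.1591+0.6129i)·(-0.0129-0.0253i)  (+0.1779-0.5068i)·(-0.2837-0.1736i)  (-0.0841+0.1877i)·(-0.0303+0.0000i)  (+0.0245-0.0444i)·(+0.2837-0.1736i)  (-0.0049+0.0073i)·(-0.0129+0.0253i)  (+0.0007-0.0008i)·(+0.0279+0.3643i)  (-0.0001+0.0001i)·(-0.1966-0.2722i)
Y_4^-2(R⁻¹ n̂) = -0.327452+0.014738i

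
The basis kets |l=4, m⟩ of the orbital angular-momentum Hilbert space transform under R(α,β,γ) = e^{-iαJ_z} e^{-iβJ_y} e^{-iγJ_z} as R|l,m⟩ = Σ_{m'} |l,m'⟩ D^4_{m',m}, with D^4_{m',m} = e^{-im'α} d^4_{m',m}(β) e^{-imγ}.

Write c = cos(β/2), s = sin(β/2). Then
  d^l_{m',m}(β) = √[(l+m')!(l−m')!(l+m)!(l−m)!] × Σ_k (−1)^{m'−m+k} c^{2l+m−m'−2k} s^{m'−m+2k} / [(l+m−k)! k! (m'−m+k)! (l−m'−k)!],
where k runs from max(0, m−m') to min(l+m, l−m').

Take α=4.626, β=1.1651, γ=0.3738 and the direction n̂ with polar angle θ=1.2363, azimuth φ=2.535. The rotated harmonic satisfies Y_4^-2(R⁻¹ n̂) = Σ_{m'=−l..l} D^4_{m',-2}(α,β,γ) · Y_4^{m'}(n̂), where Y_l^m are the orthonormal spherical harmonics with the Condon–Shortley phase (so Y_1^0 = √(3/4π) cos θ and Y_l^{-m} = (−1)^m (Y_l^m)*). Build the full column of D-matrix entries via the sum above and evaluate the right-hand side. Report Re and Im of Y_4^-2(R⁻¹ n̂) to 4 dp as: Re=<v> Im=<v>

Need the full column D^4_{m',-2} for m'=−4..4 at α=4.626, β=1.1651, γ=0.3738.
cos(β/2)=0.835062, sin(β/2)=0.550155
d^4_{-4,-2}: single k=2 term ⇒ +0.543079;  D = +0.499776+0.212507i
d^4_{-3,-2}: k∈[1..2] ⇒ +0.582884 -0.758989 = -0.176105;  D = +0.082636-0.155513i
d^4_{-2,-2}: k∈[0..2] ⇒ +0.236457 -1.231588 +0.668202 = -0.326929;  D = +0.274388+0.177747i
d^4_{-1,-2}: k∈[0..2] ⇒ -0.660928 +1.434355 -0.415047 = +0.358379;  D = +0.220071-0.282851i
d^4_{0,-2}: k∈[0..2] ⇒ +0.973656 -1.126955 +0.183430 = +0.030131;  D = +0.022096+0.020485i
d^4_{1,-2}: k∈[0..2] ⇒ -0.956237 +0.622571 -0.054044 = -0.387710;  D = +0.287145-0.260513i
d^4_{2,-2}: k∈[0..2] ⇒ +0.668202 -0.232023 +0.008392 = +0.444572;  D = -0.269197-0.353804i
d^4_{3,-2}: k∈[0..1] ⇒ -0.329434 +0.047663 = -0.281771;  D = -0.238127+0.150634i
d^4_{4,-2}: single k=0 term ⇒ +0.102312;  D = +0.047031+0.090862i
Y_4^{m'}(θ=1.2363,φ=2.535) and Σ D·Y over m':
  (+0.4998+0.2125i)·(-0.2660+0.2310i)  (+0.0826-0.1555i)·(+0.0853-0.3356i)  (+0.2744+0.1777i)·(-0.0257-0.0687i)  (+0.2201-0.2829i)·(+0.2707+0.1878i)  (+0.0221+0.0205i)·(+0.0183+0.0000i)  (+0.2871-0.2605i)·(-0.2707+0.1878i)  (-0.2692-0.3538i)·(-0.0257+0.0687i)  (-0.2381+0.1506i)·(-0.0853-0.3356i)  (+0.0470+0.0909i)·(-0.2660-0.2310i)
Y_4^-2(R⁻¹ n̂) = -0.027139+0.106754i

Re=-0.0271 Im=0.1068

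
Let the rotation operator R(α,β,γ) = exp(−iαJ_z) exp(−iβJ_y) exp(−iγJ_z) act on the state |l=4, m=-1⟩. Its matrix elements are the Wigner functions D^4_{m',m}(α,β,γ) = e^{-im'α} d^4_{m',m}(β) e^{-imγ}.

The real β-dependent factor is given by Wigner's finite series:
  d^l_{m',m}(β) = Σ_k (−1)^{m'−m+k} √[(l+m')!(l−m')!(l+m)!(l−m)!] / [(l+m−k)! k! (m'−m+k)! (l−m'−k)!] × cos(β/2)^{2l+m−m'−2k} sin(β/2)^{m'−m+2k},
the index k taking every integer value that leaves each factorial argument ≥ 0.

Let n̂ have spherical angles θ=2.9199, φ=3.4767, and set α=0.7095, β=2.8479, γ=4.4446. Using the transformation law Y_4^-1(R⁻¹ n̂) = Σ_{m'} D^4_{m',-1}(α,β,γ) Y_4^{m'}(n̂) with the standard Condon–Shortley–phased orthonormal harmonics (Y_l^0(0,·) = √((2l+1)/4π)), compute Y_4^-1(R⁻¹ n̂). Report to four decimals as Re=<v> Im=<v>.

Re=-0.1987 Im=-0.4284

Need the full column D^4_{m',-1} for m'=−4..4 at α=0.7095, β=2.8479, γ=4.4446.
cos(β/2)=0.146319, sin(β/2)=0.989237
d^4_{-4,-1}: single k=3 term ⇒ +0.000486;  D = +0.000263+0.000409i
d^4_{-3,-1}: k∈[2..3] ⇒ +0.000076 -0.005807 = -0.005730;  D = -0.005491-0.001638i
d^4_{-2,-1}: k∈[1..3] ⇒ +0.000006 -0.001377 +0.041968 = +0.040597;  D = +0.037076-0.016538i
d^4_{-1,-1}: k∈[0..3] ⇒ +0.000000 -0.000144 +0.013168 -0.200634 = -0.187610;  D = -0.080201+0.169604i
d^4_{0,-1}: k∈[0..3] ⇒ -0.000006 +0.001742 -0.079629 +0.606624 = +0.528731;  D = -0.139902-0.509886i
d^4_{1,-1}: k∈[0..3] ⇒ +0.000096 -0.013168 +0.300952 -0.917074 = -0.629194;  D = +0.521592+0.351891i
d^4_{2,-1}: k∈[0..2] ⇒ -0.000918 +0.062952 -0.575495 = -0.513460;  D = +0.510010-0.059424i
d^4_{3,-1}: k∈[0..1] ⇒ +0.005807 -0.159249 = -0.153442;  D = +0.104064-0.112762i
d^4_{4,-1}: single k=0 term ⇒ -0.022208;  D = +0.000795-0.022193i
Y_4^{m'}(θ=2.9199,φ=3.4767) and Σ D·Y over m':
  (+0.0003+0.0004i)·(+0.0002-0.0010i)  (-0.0055-0.0016i)·(+0.0070-0.0110i)  (+0.0371-0.0165i)·(+0.0718-0.0569i)  (-0.0802+0.1696i)·(+0.3509-0.1222i)  (-0.1399-0.5099i)·(+0.6504+0.0000i)  (+0.5216+0.3519i)·(-0.3509-0.1222i)  (+0.5100-0.0594i)·(+0.0718+0.0569i)  (+0.1041-0.1128i)·(-0.0070-0.0110i)  (+0.0008-0.0222i)·(+0.0002+0.0010i)
Y_4^-1(R⁻¹ n̂) = -0.198724-0.428374i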